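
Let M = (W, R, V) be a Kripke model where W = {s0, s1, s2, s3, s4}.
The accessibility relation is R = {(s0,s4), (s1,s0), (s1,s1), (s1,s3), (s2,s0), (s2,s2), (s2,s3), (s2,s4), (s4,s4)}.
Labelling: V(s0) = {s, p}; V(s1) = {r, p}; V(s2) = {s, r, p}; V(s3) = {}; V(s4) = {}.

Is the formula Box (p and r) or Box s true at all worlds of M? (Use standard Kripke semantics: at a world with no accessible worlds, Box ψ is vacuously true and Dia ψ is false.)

No

Let φ = Box (p and r) or Box s. Evaluate φ at each world:
  s0 (successors {s4}): φ is false.
  s1 (successors {s0, s1, s3}): φ is false.
  s2 (successors {s0, s2, s3, s4}): φ is false.
  s3 (successors ∅): φ is true.
  s4 (successors {s4}): φ is false.
Detail at s0 (counterexample):
  At s0: Box (p and r) is false, Box s is false, so Box (p and r) or Box s is false.
    At s0: Box (p and r) requires p and r at every successor {s4}.
      p and r fails at s4, so Box (p and r) is false at s0.
    At s0: Box s requires s at every successor {s4}.
      s fails at s4, so Box s is false at s0.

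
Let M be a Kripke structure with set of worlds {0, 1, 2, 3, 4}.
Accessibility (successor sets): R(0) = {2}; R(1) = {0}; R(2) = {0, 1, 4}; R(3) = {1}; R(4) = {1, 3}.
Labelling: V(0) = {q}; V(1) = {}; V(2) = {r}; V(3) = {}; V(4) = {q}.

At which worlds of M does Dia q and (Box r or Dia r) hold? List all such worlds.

none

Recall that Box ψ holds at a world iff ψ holds at every accessible world, and Dia ψ holds iff ψ holds at some accessible world.
Let φ = Dia q and (Box r or Dia r). Evaluate φ at each world:
  0 (successors {2}): φ is false.
  1 (successors {0}): φ is false.
  2 (successors {0, 1, 4}): φ is false.
  3 (successors {1}): φ is false.
  4 (successors {1, 3}): φ is false.
For instance, at 1:
  At 1: Dia q is true, Box r or Dia r is false, so Dia q and (Box r or Dia r) is false.
    At 1: Dia q requires q at some successor in {0}.
      q holds at 0, so Dia q is true at 1.
    At 1: Box r is false, Dia r is false, so Box r or Dia r is false.
      At 1: Box r requires r at every successor {0}.
        r fails at 0, so Box r is false at 1.
      At 1: Dia r requires r at some successor in {0}.
        At 0: r is false.
      So Dia r is false at 1.
Satisfying worlds: none.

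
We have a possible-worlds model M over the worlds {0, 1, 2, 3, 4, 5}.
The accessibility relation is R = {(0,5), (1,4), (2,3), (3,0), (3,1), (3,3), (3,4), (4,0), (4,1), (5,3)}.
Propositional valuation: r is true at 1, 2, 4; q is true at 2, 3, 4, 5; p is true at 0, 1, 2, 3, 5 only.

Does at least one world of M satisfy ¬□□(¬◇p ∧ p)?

Let φ = ¬□□(¬◇p ∧ p). Evaluate φ at each world:
  0 (successors {5}): φ is true.
  1 (successors {4}): φ is true.
  2 (successors {3}): φ is true.
  3 (successors {0, 1, 3, 4}): φ is true.
  4 (successors {0, 1}): φ is true.
  5 (successors {3}): φ is true.
Detail at 0 (witness):
  At 0: □□(¬◇p ∧ p) is false, so ¬□□(¬◇p ∧ p) is true.
    At 0: □□(¬◇p ∧ p) requires □(¬◇p ∧ p) at every successor {5}.
      □(¬◇p ∧ p) fails at 5, so □□(¬◇p ∧ p) is false at 0.

Yes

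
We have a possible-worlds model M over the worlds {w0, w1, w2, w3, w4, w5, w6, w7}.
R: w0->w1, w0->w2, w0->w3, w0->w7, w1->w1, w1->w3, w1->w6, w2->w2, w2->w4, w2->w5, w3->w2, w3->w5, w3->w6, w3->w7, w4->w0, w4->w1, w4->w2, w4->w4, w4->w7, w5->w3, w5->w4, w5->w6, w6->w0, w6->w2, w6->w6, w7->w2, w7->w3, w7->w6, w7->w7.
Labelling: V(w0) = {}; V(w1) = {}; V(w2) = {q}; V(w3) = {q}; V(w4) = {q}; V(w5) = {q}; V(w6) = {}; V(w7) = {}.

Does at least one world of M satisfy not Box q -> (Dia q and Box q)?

Yes

Recall that Box ψ holds at a world iff ψ holds at every accessible world, and Dia ψ holds iff ψ holds at some accessible world.
Let φ = not Box q -> (Dia q and Box q). Evaluate φ at each world:
  w0 (successors {w1, w2, w3, w7}): φ is false.
  w1 (successors {w1, w3, w6}): φ is false.
  w2 (successors {w2, w4, w5}): φ is true.
  w3 (successors {w2, w5, w6, w7}): φ is false.
  w4 (successors {w0, w1, w2, w4, w7}): φ is false.
  w5 (successors {w3, w4, w6}): φ is false.
  w6 (successors {w0, w2, w6}): φ is false.
  w7 (successors {w2, w3, w6, w7}): φ is false.
Detail at w2 (witness):
  At w2: not Box q is false, Dia q and Box q is true, so not Box q -> (Dia q and Box q) is true.
    At w2: Box q is true, so not Box q is false.
      At w2: Box q requires q at every successor {w2, w4, w5}.
        At w2: q is true.
        At w4: q is true.
        At w5: q is true.
      So Box q is true at w2.
    At w2: Dia q is true, Box q is true, so Dia q and Box q is true.
      At w2: Dia q requires q at some successor in {w2, w4, w5}.
        q holds at w2, so Dia q is true at w2.
      At w2: Box q requires q at every successor {w2, w4, w5}.
        At w2: q is true.
        At w4: q is true.
        At w5: q is true.
      So Box q is true at w2.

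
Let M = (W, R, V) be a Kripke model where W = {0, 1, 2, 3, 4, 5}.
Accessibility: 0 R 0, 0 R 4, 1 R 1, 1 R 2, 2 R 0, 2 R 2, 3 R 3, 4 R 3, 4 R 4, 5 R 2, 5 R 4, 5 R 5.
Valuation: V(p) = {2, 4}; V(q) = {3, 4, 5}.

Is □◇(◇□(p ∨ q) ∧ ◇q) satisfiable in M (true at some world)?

Yes

Recall that □ψ holds at a world iff ψ holds at every accessible world, and ◇ψ holds iff ψ holds at some accessible world.
Let φ = □◇(◇□(p ∨ q) ∧ ◇q). Evaluate φ at each world:
  0 (successors {0, 4}): φ is true.
  1 (successors {1, 2}): φ is false.
  2 (successors {0, 2}): φ is true.
  3 (successors {3}): φ is true.
  4 (successors {3, 4}): φ is true.
  5 (successors {2, 4, 5}): φ is true.
Detail at 0 (witness):
  At 0: □◇(◇□(p ∨ q) ∧ ◇q) requires ◇(◇□(p ∨ q) ∧ ◇q) at every successor {0, 4}.
      At 0: ◇(◇□(p ∨ q) ∧ ◇q) requires ◇□(p ∨ q) ∧ ◇q at some successor in {0, 4}.
        ◇□(p ∨ q) ∧ ◇q holds at 0, so ◇(◇□(p ∨ q) ∧ ◇q) is true at 0.
      At 4: ◇(◇□(p ∨ q) ∧ ◇q) requires ◇□(p ∨ q) ∧ ◇q at some successor in {3, 4}.
        ◇□(p ∨ q) ∧ ◇q holds at 3, so ◇(◇□(p ∨ q) ∧ ◇q) is true at 4.
  So □◇(◇□(p ∨ q) ∧ ◇q) is true at 0.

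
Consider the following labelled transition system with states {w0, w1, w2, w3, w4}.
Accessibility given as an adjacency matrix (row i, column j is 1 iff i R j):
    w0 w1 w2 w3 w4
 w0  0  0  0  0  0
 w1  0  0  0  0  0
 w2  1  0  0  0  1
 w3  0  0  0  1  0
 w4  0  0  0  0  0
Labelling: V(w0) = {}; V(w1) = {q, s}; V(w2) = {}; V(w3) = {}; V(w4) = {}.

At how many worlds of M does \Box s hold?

3

Recall that \Box ψ holds at a world iff ψ holds at every accessible world, and \Diamond ψ holds iff ψ holds at some accessible world.
Let φ = \Box s. Evaluate φ at each world:
  w0 (successors ∅): φ is true.
  w1 (successors ∅): φ is true.
  w2 (successors {w0, w4}): φ is false.
  w3 (successors {w3}): φ is false.
  w4 (successors ∅): φ is true.
For instance, at w2:
  At w2: \Box s requires s at every successor {w0, w4}.
    s fails at w0, so \Box s is false at w2.
Satisfying worlds: {w0, w1, w4}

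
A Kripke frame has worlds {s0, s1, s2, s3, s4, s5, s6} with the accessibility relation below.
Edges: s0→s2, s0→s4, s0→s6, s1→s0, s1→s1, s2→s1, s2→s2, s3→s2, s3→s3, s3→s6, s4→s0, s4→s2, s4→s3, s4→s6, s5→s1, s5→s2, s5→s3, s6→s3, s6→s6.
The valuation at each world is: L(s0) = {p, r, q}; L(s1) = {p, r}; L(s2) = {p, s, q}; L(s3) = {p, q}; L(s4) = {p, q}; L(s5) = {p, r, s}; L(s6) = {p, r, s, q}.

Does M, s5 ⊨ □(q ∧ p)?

No

At s5: □(q ∧ p) requires q ∧ p at every successor {s1, s2, s3}.
  q ∧ p fails at s1, so □(q ∧ p) is false at s5.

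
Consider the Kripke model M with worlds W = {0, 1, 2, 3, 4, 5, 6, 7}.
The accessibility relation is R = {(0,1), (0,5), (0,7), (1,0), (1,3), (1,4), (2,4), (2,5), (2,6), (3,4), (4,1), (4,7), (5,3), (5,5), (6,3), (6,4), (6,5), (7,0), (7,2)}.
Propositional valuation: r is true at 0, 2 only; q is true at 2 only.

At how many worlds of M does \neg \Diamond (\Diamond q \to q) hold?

0

Let φ = \neg \Diamond (\Diamond q \to q). Evaluate φ at each world:
  0 (successors {1, 5, 7}): φ is false.
  1 (successors {0, 3, 4}): φ is false.
  2 (successors {4, 5, 6}): φ is false.
  3 (successors {4}): φ is false.
  4 (successors {1, 7}): φ is false.
  5 (successors {3, 5}): φ is false.
  6 (successors {3, 4, 5}): φ is false.
  7 (successors {0, 2}): φ is false.
For instance, at 2:
  At 2: \Diamond (\Diamond q \to q) is true, so \neg \Diamond (\Diamond q \to q) is false.
    At 2: \Diamond (\Diamond q \to q) requires \Diamond q \to q at some successor in {4, 5, 6}.
      \Diamond q \to q holds at 4, so \Diamond (\Diamond q \to q) is true at 2.
Satisfying worlds: none.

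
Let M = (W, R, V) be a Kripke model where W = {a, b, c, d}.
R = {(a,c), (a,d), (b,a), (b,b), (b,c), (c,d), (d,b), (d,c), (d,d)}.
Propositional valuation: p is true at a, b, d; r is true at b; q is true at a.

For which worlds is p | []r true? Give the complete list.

Let φ = p | []r. Evaluate φ at each world:
  a (successors {c, d}): φ is true.
  b (successors {a, b, c}): φ is true.
  c (successors {d}): φ is false.
  d (successors {b, c, d}): φ is true.
For instance, at a:
  At a: p is true, []r is false, so p | []r is true.
    At a: []r requires r at every successor {c, d}.
      r fails at c, so []r is false at a.
Satisfying worlds: {a, b, d}

a, b, d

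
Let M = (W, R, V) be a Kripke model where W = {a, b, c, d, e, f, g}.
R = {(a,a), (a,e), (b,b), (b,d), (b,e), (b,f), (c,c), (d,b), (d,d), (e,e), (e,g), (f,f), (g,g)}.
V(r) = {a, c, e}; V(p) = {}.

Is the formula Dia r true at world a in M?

Yes

Recall that Dia ψ holds at a world iff ψ holds at some accessible world.
At a: Dia r requires r at some successor in {a, e}.
  r holds at a, so Dia r is true at a.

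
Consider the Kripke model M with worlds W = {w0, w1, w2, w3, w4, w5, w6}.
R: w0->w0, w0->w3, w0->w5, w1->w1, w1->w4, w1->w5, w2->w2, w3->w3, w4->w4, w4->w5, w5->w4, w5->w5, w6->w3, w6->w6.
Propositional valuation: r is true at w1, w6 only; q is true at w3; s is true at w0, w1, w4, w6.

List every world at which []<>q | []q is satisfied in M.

w3, w6

Let φ = []<>q | []q. Evaluate φ at each world:
  w0 (successors {w0, w3, w5}): φ is false.
  w1 (successors {w1, w4, w5}): φ is false.
  w2 (successors {w2}): φ is false.
  w3 (successors {w3}): φ is true.
  w4 (successors {w4, w5}): φ is false.
  w5 (successors {w4, w5}): φ is false.
  w6 (successors {w3, w6}): φ is true.
For instance, at w4:
  At w4: []<>q is false, []q is false, so []<>q | []q is false.
    At w4: []<>q requires <>q at every successor {w4, w5}.
      <>q fails at w4, so []<>q is false at w4.
    At w4: []q requires q at every successor {w4, w5}.
      q fails at w4, so []q is false at w4.
Satisfying worlds: {w3, w6}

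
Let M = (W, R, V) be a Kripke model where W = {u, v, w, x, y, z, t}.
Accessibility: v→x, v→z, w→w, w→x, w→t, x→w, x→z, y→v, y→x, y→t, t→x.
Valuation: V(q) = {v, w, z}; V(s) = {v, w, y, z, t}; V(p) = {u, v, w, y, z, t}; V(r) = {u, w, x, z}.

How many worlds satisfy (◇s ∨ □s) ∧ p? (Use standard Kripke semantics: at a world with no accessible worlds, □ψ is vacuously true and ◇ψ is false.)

Let φ = (◇s ∨ □s) ∧ p. Evaluate φ at each world:
  u (successors ∅): φ is true.
  v (successors {x, z}): φ is true.
  w (successors {w, x, t}): φ is true.
  x (successors {w, z}): φ is false.
  y (successors {v, x, t}): φ is true.
  z (successors ∅): φ is true.
  t (successors {x}): φ is false.
For instance, at v:
  At v: ◇s ∨ □s is true, p is true, so (◇s ∨ □s) ∧ p is true.
    At v: ◇s is true, □s is false, so ◇s ∨ □s is true.
      At v: ◇s requires s at some successor in {x, z}.
        s holds at z, so ◇s is true at v.
      At v: □s requires s at every successor {x, z}.
        s fails at x, so □s is false at v.
Satisfying worlds: {u, v, w, y, z}

5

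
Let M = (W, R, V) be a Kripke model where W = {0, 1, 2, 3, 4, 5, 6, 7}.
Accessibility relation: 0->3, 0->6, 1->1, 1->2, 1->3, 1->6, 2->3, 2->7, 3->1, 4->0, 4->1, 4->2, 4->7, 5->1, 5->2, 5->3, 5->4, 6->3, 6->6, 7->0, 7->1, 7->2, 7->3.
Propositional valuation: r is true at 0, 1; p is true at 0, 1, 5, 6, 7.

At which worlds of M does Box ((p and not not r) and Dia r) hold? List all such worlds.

3

Let φ = Box ((p and not not r) and Dia r). Evaluate φ at each world:
  0 (successors {3, 6}): φ is false.
  1 (successors {1, 2, 3, 6}): φ is false.
  2 (successors {3, 7}): φ is false.
  3 (successors {1}): φ is true.
  4 (successors {0, 1, 2, 7}): φ is false.
  5 (successors {1, 2, 3, 4}): φ is false.
  6 (successors {3, 6}): φ is false.
  7 (successors {0, 1, 2, 3}): φ is false.
For instance, at 1:
  At 1: Box ((p and not not r) and Dia r) requires (p and not not r) and Dia r at every successor {1, 2, 3, 6}.
    (p and not not r) and Dia r fails at 2, so Box ((p and not not r) and Dia r) is false at 1.
      At 2: p and not not r is false, Dia r is false, so (p and not not r) and Dia r is false.
Satisfying worlds: {3}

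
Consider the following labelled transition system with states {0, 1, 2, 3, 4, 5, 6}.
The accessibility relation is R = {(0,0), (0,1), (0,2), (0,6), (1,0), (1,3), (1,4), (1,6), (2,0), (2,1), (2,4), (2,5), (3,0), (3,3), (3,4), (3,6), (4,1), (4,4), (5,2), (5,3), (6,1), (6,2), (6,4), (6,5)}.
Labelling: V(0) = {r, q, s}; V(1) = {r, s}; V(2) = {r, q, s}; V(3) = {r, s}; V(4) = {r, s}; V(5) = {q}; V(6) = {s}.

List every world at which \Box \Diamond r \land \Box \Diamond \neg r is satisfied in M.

0, 5

Let φ = \Box \Diamond r \land \Box \Diamond \neg r. Evaluate φ at each world:
  0 (successors {0, 1, 2, 6}): φ is true.
  1 (successors {0, 3, 4, 6}): φ is false.
  2 (successors {0, 1, 4, 5}): φ is false.
  3 (successors {0, 3, 4, 6}): φ is false.
  4 (successors {1, 4}): φ is false.
  5 (successors {2, 3}): φ is true.
  6 (successors {1, 2, 4, 5}): φ is false.
For instance, at 4:
  At 4: \Box \Diamond r is true, \Box \Diamond \neg r is false, so \Box \Diamond r \land \Box \Diamond \neg r is false.
    At 4: \Box \Diamond r requires \Diamond r at every successor {1, 4}.
      At 1: \Diamond r is true.
      At 4: \Diamond r is true.
    So \Box \Diamond r is true at 4.
    At 4: \Box \Diamond \neg r requires \Diamond \neg r at every successor {1, 4}.
      \Diamond \neg r fails at 4, so \Box \Diamond \neg r is false at 4.
Satisfying worlds: {0, 5}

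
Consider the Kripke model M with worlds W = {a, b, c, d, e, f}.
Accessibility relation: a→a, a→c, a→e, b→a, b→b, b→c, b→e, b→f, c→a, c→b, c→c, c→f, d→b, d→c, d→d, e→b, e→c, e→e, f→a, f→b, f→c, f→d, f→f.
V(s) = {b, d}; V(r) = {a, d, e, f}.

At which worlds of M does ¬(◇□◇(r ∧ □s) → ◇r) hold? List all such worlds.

Recall that □ψ holds at a world iff ψ holds at every accessible world, and ◇ψ holds iff ψ holds at some accessible world.
Let φ = ¬(◇□◇(r ∧ □s) → ◇r). Evaluate φ at each world:
  a (successors {a, c, e}): φ is false.
  b (successors {a, b, c, e, f}): φ is false.
  c (successors {a, b, c, f}): φ is false.
  d (successors {b, c, d}): φ is false.
  e (successors {b, c, e}): φ is false.
  f (successors {a, b, c, d, f}): φ is false.
For instance, at e:
  At e: ◇□◇(r ∧ □s) → ◇r is true, so ¬(◇□◇(r ∧ □s) → ◇r) is false.
    At e: ◇□◇(r ∧ □s) is false, ◇r is true, so ◇□◇(r ∧ □s) → ◇r is true.
      At e: ◇□◇(r ∧ □s) requires □◇(r ∧ □s) at some successor in {b, c, e}.
        At b: □◇(r ∧ □s) is false.
        At c: □◇(r ∧ □s) is false.
        At e: □◇(r ∧ □s) is false.
      So ◇□◇(r ∧ □s) is false at e.
      At e: ◇r requires r at some successor in {b, c, e}.
        r holds at e, so ◇r is true at e.
Satisfying worlds: none.

none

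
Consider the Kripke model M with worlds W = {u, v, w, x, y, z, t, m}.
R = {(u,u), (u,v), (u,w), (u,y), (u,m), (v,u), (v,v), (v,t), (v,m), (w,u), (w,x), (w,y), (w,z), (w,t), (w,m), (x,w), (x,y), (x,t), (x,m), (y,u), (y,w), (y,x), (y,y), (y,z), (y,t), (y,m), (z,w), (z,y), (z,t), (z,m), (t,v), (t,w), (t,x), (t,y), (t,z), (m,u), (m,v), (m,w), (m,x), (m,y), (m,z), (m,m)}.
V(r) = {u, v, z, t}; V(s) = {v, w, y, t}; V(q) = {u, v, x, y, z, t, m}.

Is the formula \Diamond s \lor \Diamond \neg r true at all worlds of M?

Let φ = \Diamond s \lor \Diamond \neg r. Evaluate φ at each world:
  u (successors {u, v, w, y, m}): φ is true.
  v (successors {u, v, t, m}): φ is true.
  w (successors {u, x, y, z, t, m}): φ is true.
  x (successors {w, y, t, m}): φ is true.
  y (successors {u, w, x, y, z, t, m}): φ is true.
  z (successors {w, y, t, m}): φ is true.
  t (successors {v, w, x, y, z}): φ is true.
  m (successors {u, v, w, x, y, z, m}): φ is true.
For instance, at w:
  At w: \Diamond s is true, \Diamond \neg r is true, so \Diamond s \lor \Diamond \neg r is true.
    At w: \Diamond s requires s at some successor in {u, x, y, z, t, m}.
      s holds at y, so \Diamond s is true at w.
    At w: \Diamond \neg r requires \neg r at some successor in {u, x, y, z, t, m}.
      \neg r holds at x, so \Diamond \neg r is true at w.

Yes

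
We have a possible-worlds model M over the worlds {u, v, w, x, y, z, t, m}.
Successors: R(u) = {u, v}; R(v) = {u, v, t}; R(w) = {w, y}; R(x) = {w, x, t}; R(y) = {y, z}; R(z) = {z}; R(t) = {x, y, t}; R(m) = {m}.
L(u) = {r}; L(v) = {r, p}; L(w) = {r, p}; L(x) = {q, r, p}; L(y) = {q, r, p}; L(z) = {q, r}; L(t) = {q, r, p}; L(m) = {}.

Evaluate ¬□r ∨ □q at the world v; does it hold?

No

At v: ¬□r is false, □q is false, so ¬□r ∨ □q is false.
  At v: □r is true, so ¬□r is false.
    At v: □r requires r at every successor {u, v, t}.
      At u: r is true.
      At v: r is true.
      At t: r is true.
    So □r is true at v.
  At v: □q requires q at every successor {u, v, t}.
    q fails at u, so □q is false at v.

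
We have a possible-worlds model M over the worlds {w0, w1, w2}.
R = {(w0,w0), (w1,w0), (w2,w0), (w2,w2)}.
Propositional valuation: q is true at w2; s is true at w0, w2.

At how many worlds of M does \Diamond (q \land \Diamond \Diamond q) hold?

Let φ = \Diamond (q \land \Diamond \Diamond q). Evaluate φ at each world:
  w0 (successors {w0}): φ is false.
  w1 (successors {w0}): φ is false.
  w2 (successors {w0, w2}): φ is true.
For instance, at w1:
  At w1: \Diamond (q \land \Diamond \Diamond q) requires q \land \Diamond \Diamond q at some successor in {w0}.
    At w0: q \land \Diamond \Diamond q is false.
  So \Diamond (q \land \Diamond \Diamond q) is false at w1.
Satisfying worlds: {w2}

1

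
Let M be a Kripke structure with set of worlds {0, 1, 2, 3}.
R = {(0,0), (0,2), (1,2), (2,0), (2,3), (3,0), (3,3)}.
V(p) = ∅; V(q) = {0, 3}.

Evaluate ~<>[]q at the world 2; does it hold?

No

Recall that []ψ holds at a world iff ψ holds at every accessible world, and <>ψ holds iff ψ holds at some accessible world.
At 2: <>[]q is true, so ~<>[]q is false.
  At 2: <>[]q requires []q at some successor in {0, 3}.
    []q holds at 3, so <>[]q is true at 2.
      At 3: []q requires q at every successor {0, 3}.
        At 0: q is true.
        At 3: q is true.
      So []q is true at 3.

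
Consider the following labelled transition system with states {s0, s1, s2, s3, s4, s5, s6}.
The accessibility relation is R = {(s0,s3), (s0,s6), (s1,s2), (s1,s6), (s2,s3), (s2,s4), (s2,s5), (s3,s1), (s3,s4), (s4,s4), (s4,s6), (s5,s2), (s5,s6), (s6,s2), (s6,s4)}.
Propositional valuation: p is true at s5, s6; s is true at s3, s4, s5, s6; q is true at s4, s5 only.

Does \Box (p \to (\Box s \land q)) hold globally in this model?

Let φ = \Box (p \to (\Box s \land q)). Evaluate φ at each world:
  s0 (successors {s3, s6}): φ is false.
  s1 (successors {s2, s6}): φ is false.
  s2 (successors {s3, s4, s5}): φ is false.
  s3 (successors {s1, s4}): φ is true.
  s4 (successors {s4, s6}): φ is false.
  s5 (successors {s2, s6}): φ is false.
  s6 (successors {s2, s4}): φ is true.
Detail at s0 (counterexample):
  At s0: \Box (p \to (\Box s \land q)) requires p \to (\Box s \land q) at every successor {s3, s6}.
    p \to (\Box s \land q) fails at s6, so \Box (p \to (\Box s \land q)) is false at s0.
      At s6: p is true, \Box s \land q is false, so p \to (\Box s \land q) is false.

No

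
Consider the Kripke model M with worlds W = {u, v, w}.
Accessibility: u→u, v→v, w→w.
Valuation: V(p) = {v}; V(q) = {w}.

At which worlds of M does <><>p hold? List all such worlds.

v

Let φ = <><>p. Evaluate φ at each world:
  u (successors {u}): φ is false.
  v (successors {v}): φ is true.
  w (successors {w}): φ is false.
For instance, at u:
  At u: <><>p requires <>p at some successor in {u}.
    At u: <>p is false.
  So <><>p is false at u.
Satisfying worlds: {v}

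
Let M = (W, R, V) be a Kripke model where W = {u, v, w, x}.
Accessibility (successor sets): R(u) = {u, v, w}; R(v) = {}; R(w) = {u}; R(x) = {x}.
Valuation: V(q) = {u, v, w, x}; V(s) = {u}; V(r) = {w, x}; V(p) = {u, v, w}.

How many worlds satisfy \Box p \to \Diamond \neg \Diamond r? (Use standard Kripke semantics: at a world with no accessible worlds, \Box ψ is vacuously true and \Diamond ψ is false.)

Recall that \Box ψ holds at a world iff ψ holds at every accessible world, and \Diamond ψ holds iff ψ holds at some accessible world.
Let φ = \Box p \to \Diamond \neg \Diamond r. Evaluate φ at each world:
  u (successors {u, v, w}): φ is true.
  v (successors ∅): φ is false.
  w (successors {u}): φ is false.
  x (successors {x}): φ is true.
For instance, at x:
  At x: \Box p is false, \Diamond \neg \Diamond r is false, so \Box p \to \Diamond \neg \Diamond r is true.
    At x: \Box p requires p at every successor {x}.
      p fails at x, so \Box p is false at x.
    At x: \Diamond \neg \Diamond r requires \neg \Diamond r at some successor in {x}.
      At x: \neg \Diamond r is false.
    So \Diamond \neg \Diamond r is false at x.
Satisfying worlds: {u, x}

2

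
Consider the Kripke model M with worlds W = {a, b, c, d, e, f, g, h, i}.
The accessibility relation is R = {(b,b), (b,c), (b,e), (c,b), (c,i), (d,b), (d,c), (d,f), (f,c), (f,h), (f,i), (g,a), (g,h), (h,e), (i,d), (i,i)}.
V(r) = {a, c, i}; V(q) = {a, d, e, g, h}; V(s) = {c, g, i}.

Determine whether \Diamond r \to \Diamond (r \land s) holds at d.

At d: \Diamond r is true, \Diamond (r \land s) is true, so \Diamond r \to \Diamond (r \land s) is true.
  At d: \Diamond r requires r at some successor in {b, c, f}.
    r holds at c, so \Diamond r is true at d.
  At d: \Diamond (r \land s) requires r \land s at some successor in {b, c, f}.
    r \land s holds at c, so \Diamond (r \land s) is true at d.

Yes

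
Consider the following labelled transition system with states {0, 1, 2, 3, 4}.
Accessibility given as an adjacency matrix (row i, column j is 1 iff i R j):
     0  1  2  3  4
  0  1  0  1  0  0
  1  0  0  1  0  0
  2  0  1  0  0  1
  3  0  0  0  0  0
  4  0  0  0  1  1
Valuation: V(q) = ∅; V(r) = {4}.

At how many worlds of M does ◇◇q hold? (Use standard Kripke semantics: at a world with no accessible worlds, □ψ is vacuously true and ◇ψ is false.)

0

Recall that ◇ψ holds at a world iff ψ holds at some accessible world.
Let φ = ◇◇q. Evaluate φ at each world:
  0 (successors {0, 2}): φ is false.
  1 (successors {2}): φ is false.
  2 (successors {1, 4}): φ is false.
  3 (successors ∅): φ is false.
  4 (successors {3, 4}): φ is false.
For instance, at 1:
  At 1: ◇◇q requires ◇q at some successor in {2}.
    At 2: ◇q is false.
  So ◇◇q is false at 1.
Satisfying worlds: none.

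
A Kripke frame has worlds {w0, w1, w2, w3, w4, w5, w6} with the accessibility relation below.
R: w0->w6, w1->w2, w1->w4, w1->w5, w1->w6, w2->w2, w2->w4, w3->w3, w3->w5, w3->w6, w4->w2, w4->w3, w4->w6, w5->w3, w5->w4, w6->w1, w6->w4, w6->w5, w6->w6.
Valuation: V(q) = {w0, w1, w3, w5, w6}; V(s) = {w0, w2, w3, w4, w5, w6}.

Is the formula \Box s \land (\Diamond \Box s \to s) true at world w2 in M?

Yes

At w2: \Box s is true, \Diamond \Box s \to s is true, so \Box s \land (\Diamond \Box s \to s) is true.
  At w2: \Box s requires s at every successor {w2, w4}.
    At w2: s is true.
    At w4: s is true.
  So \Box s is true at w2.
  At w2: \Diamond \Box s is true, s is true, so \Diamond \Box s \to s is true.
    At w2: \Diamond \Box s requires \Box s at some successor in {w2, w4}.
      \Box s holds at w2, so \Diamond \Box s is true at w2.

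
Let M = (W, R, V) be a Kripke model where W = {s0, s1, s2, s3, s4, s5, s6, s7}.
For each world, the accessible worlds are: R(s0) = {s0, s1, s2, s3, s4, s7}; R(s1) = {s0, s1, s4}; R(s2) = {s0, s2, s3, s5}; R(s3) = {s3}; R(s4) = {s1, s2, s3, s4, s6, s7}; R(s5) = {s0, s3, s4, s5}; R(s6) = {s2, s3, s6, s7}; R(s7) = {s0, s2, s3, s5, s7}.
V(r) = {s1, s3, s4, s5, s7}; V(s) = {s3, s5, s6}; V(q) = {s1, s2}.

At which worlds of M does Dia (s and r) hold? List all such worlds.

s0, s2, s3, s4, s5, s6, s7

Let φ = Dia (s and r). Evaluate φ at each world:
  s0 (successors {s0, s1, s2, s3, s4, s7}): φ is true.
  s1 (successors {s0, s1, s4}): φ is false.
  s2 (successors {s0, s2, s3, s5}): φ is true.
  s3 (successors {s3}): φ is true.
  s4 (successors {s1, s2, s3, s4, s6, s7}): φ is true.
  s5 (successors {s0, s3, s4, s5}): φ is true.
  s6 (successors {s2, s3, s6, s7}): φ is true.
  s7 (successors {s0, s2, s3, s5, s7}): φ is true.
For instance, at s7:
  At s7: Dia (s and r) requires s and r at some successor in {s0, s2, s3, s5, s7}.
    s and r holds at s3, so Dia (s and r) is true at s7.
Satisfying worlds: {s0, s2, s3, s4, s5, s6, s7}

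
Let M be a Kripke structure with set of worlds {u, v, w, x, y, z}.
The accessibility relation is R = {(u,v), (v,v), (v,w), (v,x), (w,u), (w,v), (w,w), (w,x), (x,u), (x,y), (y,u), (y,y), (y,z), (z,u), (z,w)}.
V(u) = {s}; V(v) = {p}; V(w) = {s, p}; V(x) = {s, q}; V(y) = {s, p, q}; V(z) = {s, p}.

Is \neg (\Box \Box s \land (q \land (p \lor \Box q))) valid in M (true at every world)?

Let φ = \neg (\Box \Box s \land (q \land (p \lor \Box q))). Evaluate φ at each world:
  u (successors {v}): φ is true.
  v (successors {v, w, x}): φ is true.
  w (successors {u, v, w, x}): φ is true.
  x (successors {u, y}): φ is true.
  y (successors {u, y, z}): φ is true.
  z (successors {u, w}): φ is true.
For instance, at u:
  At u: \Box \Box s \land (q \land (p \lor \Box q)) is false, so \neg (\Box \Box s \land (q \land (p \lor \Box q))) is true.
    At u: \Box \Box s is false, q \land (p \lor \Box q) is false, so \Box \Box s \land (q \land (p \lor \Box q)) is false.
      At u: \Box \Box s requires \Box s at every successor {v}.
        \Box s fails at v, so \Box \Box s is false at u.
      At u: q is false, p \lor \Box q is false, so q \land (p \lor \Box q) is false.

Yes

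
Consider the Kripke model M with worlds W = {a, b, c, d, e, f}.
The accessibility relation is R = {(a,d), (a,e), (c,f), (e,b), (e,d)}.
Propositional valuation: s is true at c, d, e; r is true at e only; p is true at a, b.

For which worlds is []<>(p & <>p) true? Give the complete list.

Let φ = []<>(p & <>p). Evaluate φ at each world:
  a (successors {d, e}): φ is false.
  b (successors ∅): φ is true.
  c (successors {f}): φ is false.
  d (successors ∅): φ is true.
  e (successors {b, d}): φ is false.
  f (successors ∅): φ is true.
For instance, at e:
  At e: []<>(p & <>p) requires <>(p & <>p) at every successor {b, d}.
    <>(p & <>p) fails at b, so []<>(p & <>p) is false at e.
      At b: no accessible worlds, so <>(p & <>p) is false.
Satisfying worlds: {b, d, f}

b, d, f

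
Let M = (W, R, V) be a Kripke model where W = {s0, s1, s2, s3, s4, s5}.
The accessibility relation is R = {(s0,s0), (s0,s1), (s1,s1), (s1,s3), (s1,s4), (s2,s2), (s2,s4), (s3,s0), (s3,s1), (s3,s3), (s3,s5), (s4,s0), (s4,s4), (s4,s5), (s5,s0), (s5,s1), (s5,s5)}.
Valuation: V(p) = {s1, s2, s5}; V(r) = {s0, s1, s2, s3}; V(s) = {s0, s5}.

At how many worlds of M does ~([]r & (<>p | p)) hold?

5

Let φ = ~([]r & (<>p | p)). Evaluate φ at each world:
  s0 (successors {s0, s1}): φ is false.
  s1 (successors {s1, s3, s4}): φ is true.
  s2 (successors {s2, s4}): φ is true.
  s3 (successors {s0, s1, s3, s5}): φ is true.
  s4 (successors {s0, s4, s5}): φ is true.
  s5 (successors {s0, s1, s5}): φ is true.
For instance, at s0:
  At s0: []r & (<>p | p) is true, so ~([]r & (<>p | p)) is false.
    At s0: []r is true, <>p | p is true, so []r & (<>p | p) is true.
      At s0: []r requires r at every successor {s0, s1}.
        At s0: r is true.
        At s1: r is true.
      So []r is true at s0.
      At s0: <>p is true, p is false, so <>p | p is true.
Satisfying worlds: {s1, s2, s3, s4, s5}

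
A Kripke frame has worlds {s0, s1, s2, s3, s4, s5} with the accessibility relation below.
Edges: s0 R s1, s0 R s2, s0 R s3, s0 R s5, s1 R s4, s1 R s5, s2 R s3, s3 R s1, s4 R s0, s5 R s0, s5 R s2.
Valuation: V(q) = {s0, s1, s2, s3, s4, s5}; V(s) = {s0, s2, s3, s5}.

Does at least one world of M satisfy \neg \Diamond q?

Recall that \Diamond ψ holds at a world iff ψ holds at some accessible world.
Let φ = \neg \Diamond q. Evaluate φ at each world:
  s0 (successors {s1, s2, s3, s5}): φ is false.
  s1 (successors {s4, s5}): φ is false.
  s2 (successors {s3}): φ is false.
  s3 (successors {s1}): φ is false.
  s4 (successors {s0}): φ is false.
  s5 (successors {s0, s2}): φ is false.
For instance, at s4:
  At s4: \Diamond q is true, so \neg \Diamond q is false.
    At s4: \Diamond q requires q at some successor in {s0}.
      q holds at s0, so \Diamond q is true at s4.

No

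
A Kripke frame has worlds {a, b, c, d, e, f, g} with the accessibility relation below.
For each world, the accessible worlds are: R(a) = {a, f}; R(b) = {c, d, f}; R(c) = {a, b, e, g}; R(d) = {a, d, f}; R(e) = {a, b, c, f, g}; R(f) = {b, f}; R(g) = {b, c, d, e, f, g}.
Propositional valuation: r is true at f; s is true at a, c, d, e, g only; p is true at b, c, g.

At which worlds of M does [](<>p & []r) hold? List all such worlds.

none

Let φ = [](<>p & []r). Evaluate φ at each world:
  a (successors {a, f}): φ is false.
  b (successors {c, d, f}): φ is false.
  c (successors {a, b, e, g}): φ is false.
  d (successors {a, d, f}): φ is false.
  e (successors {a, b, c, f, g}): φ is false.
  f (successors {b, f}): φ is false.
  g (successors {b, c, d, e, f, g}): φ is false.
For instance, at f:
  At f: [](<>p & []r) requires <>p & []r at every successor {b, f}.
    <>p & []r fails at b, so [](<>p & []r) is false at f.
      At b: <>p is true, []r is false, so <>p & []r is false.
Satisfying worlds: none.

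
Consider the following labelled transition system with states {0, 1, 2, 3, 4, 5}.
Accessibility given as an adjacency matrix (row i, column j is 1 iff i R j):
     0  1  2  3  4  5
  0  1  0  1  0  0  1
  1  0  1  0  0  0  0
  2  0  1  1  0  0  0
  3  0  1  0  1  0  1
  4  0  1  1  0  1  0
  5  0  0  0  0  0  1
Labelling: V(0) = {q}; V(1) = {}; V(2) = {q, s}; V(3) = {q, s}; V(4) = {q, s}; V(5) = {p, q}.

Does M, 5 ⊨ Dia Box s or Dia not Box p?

No

At 5: Dia Box s is false, Dia not Box p is false, so Dia Box s or Dia not Box p is false.
  At 5: Dia Box s requires Box s at some successor in {5}.
    At 5: Box s is false.
  So Dia Box s is false at 5.
  At 5: Dia not Box p requires not Box p at some successor in {5}.
    At 5: not Box p is false.
  So Dia not Box p is false at 5.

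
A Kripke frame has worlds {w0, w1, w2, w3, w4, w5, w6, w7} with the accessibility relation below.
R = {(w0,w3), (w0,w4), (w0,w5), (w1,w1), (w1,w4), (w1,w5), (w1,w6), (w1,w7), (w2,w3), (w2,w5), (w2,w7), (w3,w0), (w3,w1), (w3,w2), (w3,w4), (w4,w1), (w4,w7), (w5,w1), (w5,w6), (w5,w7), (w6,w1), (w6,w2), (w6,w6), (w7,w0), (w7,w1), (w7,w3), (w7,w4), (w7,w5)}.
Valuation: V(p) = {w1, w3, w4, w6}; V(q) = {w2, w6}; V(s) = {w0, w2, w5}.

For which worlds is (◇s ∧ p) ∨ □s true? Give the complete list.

w1, w3, w6

Let φ = (◇s ∧ p) ∨ □s. Evaluate φ at each world:
  w0 (successors {w3, w4, w5}): φ is false.
  w1 (successors {w1, w4, w5, w6, w7}): φ is true.
  w2 (successors {w3, w5, w7}): φ is false.
  w3 (successors {w0, w1, w2, w4}): φ is true.
  w4 (successors {w1, w7}): φ is false.
  w5 (successors {w1, w6, w7}): φ is false.
  w6 (successors {w1, w2, w6}): φ is true.
  w7 (successors {w0, w1, w3, w4, w5}): φ is false.
For instance, at w1:
  At w1: ◇s ∧ p is true, □s is false, so (◇s ∧ p) ∨ □s is true.
    At w1: ◇s is true, p is true, so ◇s ∧ p is true.
      At w1: ◇s requires s at some successor in {w1, w4, w5, w6, w7}.
        s holds at w5, so ◇s is true at w1.
    At w1: □s requires s at every successor {w1, w4, w5, w6, w7}.
      s fails at w1, so □s is false at w1.
Satisfying worlds: {w1, w3, w6}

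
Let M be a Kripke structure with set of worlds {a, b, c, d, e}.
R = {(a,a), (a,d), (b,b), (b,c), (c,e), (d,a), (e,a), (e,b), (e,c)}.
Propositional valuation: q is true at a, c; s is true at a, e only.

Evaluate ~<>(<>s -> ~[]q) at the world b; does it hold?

At b: <>(<>s -> ~[]q) is true, so ~<>(<>s -> ~[]q) is false.
  At b: <>(<>s -> ~[]q) requires <>s -> ~[]q at some successor in {b, c}.
    <>s -> ~[]q holds at b, so <>(<>s -> ~[]q) is true at b.
      At b: <>s is false, ~[]q is true, so <>s -> ~[]q is true.

No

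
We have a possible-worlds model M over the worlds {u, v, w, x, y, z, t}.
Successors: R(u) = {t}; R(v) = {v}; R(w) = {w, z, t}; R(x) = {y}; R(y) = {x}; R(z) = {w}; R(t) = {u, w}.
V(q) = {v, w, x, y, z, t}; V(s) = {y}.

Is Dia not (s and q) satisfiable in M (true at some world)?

Yes

Let φ = Dia not (s and q). Evaluate φ at each world:
  u (successors {t}): φ is true.
  v (successors {v}): φ is true.
  w (successors {w, z, t}): φ is true.
  x (successors {y}): φ is false.
  y (successors {x}): φ is true.
  z (successors {w}): φ is true.
  t (successors {u, w}): φ is true.
Detail at u (witness):
  At u: Dia not (s and q) requires not (s and q) at some successor in {t}.
    not (s and q) holds at t, so Dia not (s and q) is true at u.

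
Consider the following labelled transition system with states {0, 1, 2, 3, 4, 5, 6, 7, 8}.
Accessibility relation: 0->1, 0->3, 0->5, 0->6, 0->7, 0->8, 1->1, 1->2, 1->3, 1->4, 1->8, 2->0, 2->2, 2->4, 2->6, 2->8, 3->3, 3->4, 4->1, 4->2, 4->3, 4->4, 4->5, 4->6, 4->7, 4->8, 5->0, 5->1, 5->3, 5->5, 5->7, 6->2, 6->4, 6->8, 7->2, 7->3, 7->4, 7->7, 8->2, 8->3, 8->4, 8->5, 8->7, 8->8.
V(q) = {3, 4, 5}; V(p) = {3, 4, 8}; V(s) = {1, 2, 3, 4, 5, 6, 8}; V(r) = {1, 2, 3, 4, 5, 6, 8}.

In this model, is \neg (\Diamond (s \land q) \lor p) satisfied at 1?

No

At 1: \Diamond (s \land q) \lor p is true, so \neg (\Diamond (s \land q) \lor p) is false.
  At 1: \Diamond (s \land q) is true, p is false, so \Diamond (s \land q) \lor p is true.
    At 1: \Diamond (s \land q) requires s \land q at some successor in {1, 2, 3, 4, 8}.
      s \land q holds at 3, so \Diamond (s \land q) is true at 1.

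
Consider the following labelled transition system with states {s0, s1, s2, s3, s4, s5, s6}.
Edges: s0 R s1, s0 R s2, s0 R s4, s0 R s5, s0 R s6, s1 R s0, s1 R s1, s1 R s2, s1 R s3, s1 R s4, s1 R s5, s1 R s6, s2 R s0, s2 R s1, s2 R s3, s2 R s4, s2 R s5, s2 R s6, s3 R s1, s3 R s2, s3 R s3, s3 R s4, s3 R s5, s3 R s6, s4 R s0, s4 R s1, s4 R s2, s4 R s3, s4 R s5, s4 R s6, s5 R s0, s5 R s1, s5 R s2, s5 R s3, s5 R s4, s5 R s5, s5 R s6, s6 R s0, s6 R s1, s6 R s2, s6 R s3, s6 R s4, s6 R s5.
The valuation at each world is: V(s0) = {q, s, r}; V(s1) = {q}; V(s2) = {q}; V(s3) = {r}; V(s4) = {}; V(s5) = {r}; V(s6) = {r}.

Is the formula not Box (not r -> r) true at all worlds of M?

Let φ = not Box (not r -> r). Evaluate φ at each world:
  s0 (successors {s1, s2, s4, s5, s6}): φ is true.
  s1 (successors {s0, s1, s2, s3, s4, s5, s6}): φ is true.
  s2 (successors {s0, s1, s3, s4, s5, s6}): φ is true.
  s3 (successors {s1, s2, s3, s4, s5, s6}): φ is true.
  s4 (successors {s0, s1, s2, s3, s5, s6}): φ is true.
  s5 (successors {s0, s1, s2, s3, s4, s5, s6}): φ is true.
  s6 (successors {s0, s1, s2, s3, s4, s5}): φ is true.
For instance, at s2:
  At s2: Box (not r -> r) is false, so not Box (not r -> r) is true.
    At s2: Box (not r -> r) requires not r -> r at every successor {s0, s1, s3, s4, s5, s6}.
      not r -> r fails at s1, so Box (not r -> r) is false at s2.

Yes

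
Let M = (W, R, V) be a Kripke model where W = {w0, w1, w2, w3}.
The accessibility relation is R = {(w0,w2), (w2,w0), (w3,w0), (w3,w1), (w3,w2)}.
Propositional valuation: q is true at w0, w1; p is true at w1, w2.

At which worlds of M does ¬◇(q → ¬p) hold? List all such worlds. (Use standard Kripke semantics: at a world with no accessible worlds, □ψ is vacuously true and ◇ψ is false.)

Let φ = ¬◇(q → ¬p). Evaluate φ at each world:
  w0 (successors {w2}): φ is false.
  w1 (successors ∅): φ is true.
  w2 (successors {w0}): φ is false.
  w3 (successors {w0, w1, w2}): φ is false.
For instance, at w3:
  At w3: ◇(q → ¬p) is true, so ¬◇(q → ¬p) is false.
    At w3: ◇(q → ¬p) requires q → ¬p at some successor in {w0, w1, w2}.
      q → ¬p holds at w0, so ◇(q → ¬p) is true at w3.
Satisfying worlds: {w1}

w1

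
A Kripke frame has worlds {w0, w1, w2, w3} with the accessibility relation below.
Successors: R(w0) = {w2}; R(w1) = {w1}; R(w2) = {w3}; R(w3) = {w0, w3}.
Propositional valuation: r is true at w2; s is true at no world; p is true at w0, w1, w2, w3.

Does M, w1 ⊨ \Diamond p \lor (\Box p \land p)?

At w1: \Diamond p is true, \Box p \land p is true, so \Diamond p \lor (\Box p \land p) is true.
  At w1: \Diamond p requires p at some successor in {w1}.
    p holds at w1, so \Diamond p is true at w1.
  At w1: \Box p is true, p is true, so \Box p \land p is true.
    At w1: \Box p requires p at every successor {w1}.
      At w1: p is true.
    So \Box p is true at w1.

Yes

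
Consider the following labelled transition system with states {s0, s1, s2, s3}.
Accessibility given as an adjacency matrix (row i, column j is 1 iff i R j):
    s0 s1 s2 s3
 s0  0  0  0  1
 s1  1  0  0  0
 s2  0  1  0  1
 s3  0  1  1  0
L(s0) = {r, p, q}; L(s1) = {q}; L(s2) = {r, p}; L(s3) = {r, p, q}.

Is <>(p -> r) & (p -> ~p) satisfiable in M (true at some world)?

Let φ = <>(p -> r) & (p -> ~p). Evaluate φ at each world:
  s0 (successors {s3}): φ is false.
  s1 (successors {s0}): φ is true.
  s2 (successors {s1, s3}): φ is false.
  s3 (successors {s1, s2}): φ is false.
Detail at s1 (witness):
  At s1: <>(p -> r) is true, p -> ~p is true, so <>(p -> r) & (p -> ~p) is true.
    At s1: <>(p -> r) requires p -> r at some successor in {s0}.
      p -> r holds at s0, so <>(p -> r) is true at s1.

Yes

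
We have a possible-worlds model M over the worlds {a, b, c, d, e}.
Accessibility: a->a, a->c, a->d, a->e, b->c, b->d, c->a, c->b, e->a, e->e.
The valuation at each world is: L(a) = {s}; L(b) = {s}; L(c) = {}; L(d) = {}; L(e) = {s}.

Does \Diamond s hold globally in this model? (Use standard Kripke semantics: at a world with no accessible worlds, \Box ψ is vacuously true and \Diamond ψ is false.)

Let φ = \Diamond s. Evaluate φ at each world:
  a (successors {a, c, d, e}): φ is true.
  b (successors {c, d}): φ is false.
  c (successors {a, b}): φ is true.
  d (successors ∅): φ is false.
  e (successors {a, e}): φ is true.
Detail at b (counterexample):
  At b: \Diamond s requires s at some successor in {c, d}.
    At c: s is false.
    At d: s is false.
  So \Diamond s is false at b.

No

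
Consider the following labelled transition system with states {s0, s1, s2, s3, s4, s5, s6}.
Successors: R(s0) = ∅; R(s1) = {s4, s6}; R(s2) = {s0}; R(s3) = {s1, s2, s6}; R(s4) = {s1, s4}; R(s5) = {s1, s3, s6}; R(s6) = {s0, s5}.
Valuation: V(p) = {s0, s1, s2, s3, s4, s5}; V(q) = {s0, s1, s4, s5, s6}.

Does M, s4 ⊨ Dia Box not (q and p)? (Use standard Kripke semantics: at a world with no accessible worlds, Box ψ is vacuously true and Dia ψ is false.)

Recall that Box ψ holds at a world iff ψ holds at every accessible world, and Dia ψ holds iff ψ holds at some accessible world.
At s4: Dia Box not (q and p) requires Box not (q and p) at some successor in {s1, s4}.
  At s1: Box not (q and p) is false.
  At s4: Box not (q and p) is false.
So Dia Box not (q and p) is false at s4.

No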